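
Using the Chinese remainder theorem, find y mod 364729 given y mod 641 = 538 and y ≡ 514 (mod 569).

641⁻¹ mod 569: 641·245 ≡ 1 (mod 569), so 641⁻¹ ≡ 245.
y = 538 + 641·((514 − 538)·245 mod 569) = 538 + 641·379 = 243477.

243477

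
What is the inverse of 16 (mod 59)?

48

59 = 3·16 + 11
16 = 1·11 + 5
11 = 2·5 + 1
5 = 5·1 + 0
gcd(16, 59) = 1, so the inverse exists.
Back-substitute for 1:
1 = 1·11 − 2·5
  = −2·16 + 3·11
  = 3·59 − 11·16
So 16⁻¹ ≡ −11 ≡ 48 (mod 59).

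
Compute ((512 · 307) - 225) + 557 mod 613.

512 · 307 = 157184 ≡ 256 (mod 613)
256 - 225 = 31
31 + 557 = 588

588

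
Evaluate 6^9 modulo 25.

By square-and-multiply:
6^1 ≡ 6 (mod 25)
6^2 ≡ 6^2 = 36 ≡ 11 (mod 25)
6^4 ≡ 11^2 = 121 ≡ 21 (mod 25)
6^8 ≡ 21^2 = 441 ≡ 16 (mod 25)
6^9 = 6^8 × 6^1 ≡ 16 × 6 (mod 25).
16 × 6 = 96 ≡ 21 (mod 25).

21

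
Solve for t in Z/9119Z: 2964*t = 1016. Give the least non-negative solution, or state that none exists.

5932

gcd(2964, 9119) = 1, so a unique solution mod 9119 exists.
2964⁻¹ ≡ 1406 (mod 9119).
t ≡ 1406*1016 ≡ 5932 (mod 9119).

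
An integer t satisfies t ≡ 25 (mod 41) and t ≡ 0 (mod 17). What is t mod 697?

41⁻¹ mod 17: 41×5 ≡ 1 (mod 17), so 41⁻¹ ≡ 5.
t = 25 + 41×((0 − 25)×5 mod 17) = 25 + 41×11 = 476.
Check: 476 mod 41 = 25, 476 mod 17 = 0. ✓

476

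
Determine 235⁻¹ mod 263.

263 = 1·235 + 28
235 = 8·28 + 11
28 = 2·11 + 6
11 = 1·6 + 5
6 = 1·5 + 1
5 = 5·1 + 0
gcd(235, 263) = 1, so the inverse exists.
Back-substitute for 1:
1 = 1·6 − 1·5
  = −1·11 + 2·6
  = 2·28 − 5·11
  = −5·235 + 42·28
  = 42·263 − 47·235
So 235⁻¹ ≡ −47 ≡ 216 (mod 263).

216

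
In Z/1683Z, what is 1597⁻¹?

Apply the Euclidean algorithm and back-substitute:
1683 = 1·1597 + 86
1597 = 18·86 + 49
86 = 1·49 + 37
49 = 1·37 + 12
37 = 3·12 + 1
12 = 12·1 + 0
gcd(1597, 1683) = 1, so the inverse exists.
Bézout: 1 = 130·1683 − 137·1597.
So 1597⁻¹ ≡ −137 ≡ 1546 (mod 1683).

1546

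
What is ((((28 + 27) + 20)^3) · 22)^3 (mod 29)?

28 + 27 = 55 ≡ 26 (mod 29)
26 + 20 = 46 ≡ 17 (mod 29)
(17)^3 ≡ 12 (mod 29)
12 · 22 = 264 ≡ 3 (mod 29)
(3)^3 ≡ 27 (mod 29)

27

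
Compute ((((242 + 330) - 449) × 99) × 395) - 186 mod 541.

239

242 + 330 = 572 ≡ 31 (mod 541)
31 - 449 = -418 ≡ 123 (mod 541)
123 × 99 = 12177 ≡ 275 (mod 541)
275 × 395 = 108625 ≡ 425 (mod 541)
425 - 186 = 239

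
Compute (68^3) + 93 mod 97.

51

(68)^3 ≡ 55 (mod 97)
55 + 93 = 148 ≡ 51 (mod 97)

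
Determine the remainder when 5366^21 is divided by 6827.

768

By square-and-multiply:
21 in binary is 10101, i.e. 21 = 16 + 4 + 1.
5366^1 ≡ 5366 (mod 6827)
5366^2 ≡ 5366^2 = 28793956 ≡ 4497 (mod 6827)
5366^4 ≡ 4497^2 = 20223009 ≡ 1435 (mod 6827)
5366^8 ≡ 1435^2 = 2059225 ≡ 4298 (mod 6827)
5366^16 ≡ 4298^2 = 18472804 ≡ 5769 (mod 6827)
5366^21 = 5366^16 × 5366^4 × 5366^1 ≡ 5769 × 1435 × 5366 (mod 6827).
Accumulate the product:
5769 × 1435 = 8278515 ≡ 4191
4191 × 5366 = 22488906 ≡ 768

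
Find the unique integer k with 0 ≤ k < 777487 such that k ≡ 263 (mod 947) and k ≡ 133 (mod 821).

947⁻¹ mod 821: 947·202 ≡ 1 (mod 821), so 947⁻¹ ≡ 202.
k = 263 + 947·((133 − 263)·202 mod 821) = 263 + 947·12 = 11627.

11627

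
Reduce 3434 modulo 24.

2

3434 = 143×24 + 2, so 3434 ≡ 2 (mod 24).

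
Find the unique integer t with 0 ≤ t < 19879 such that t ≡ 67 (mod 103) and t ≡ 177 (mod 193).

103⁻¹ mod 193: 103·15 ≡ 1 (mod 193), so 103⁻¹ ≡ 15.
t = 67 + 103·((177 − 67)·15 mod 193) = 67 + 103·106 = 10985.

10985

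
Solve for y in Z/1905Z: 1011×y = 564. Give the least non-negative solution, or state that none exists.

gcd(1011, 1905) = 3, and 3 | 564, so solutions exist.
Divide through by 3: 337×y mod 635 = 188.
337⁻¹ ≡ 228 (mod 635).
y ≡ 228×188 ≡ 319 (mod 635).
The smallest non-negative solution is y = 319.

319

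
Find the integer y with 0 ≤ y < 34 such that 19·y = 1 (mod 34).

Run the extended Euclidean algorithm:
34 = 1×19 + 15
19 = 1×15 + 4
15 = 3×4 + 3
4 = 1×3 + 1
3 = 3×1 + 0
gcd(19, 34) = 1, so the inverse exists.
Bézout: 1 = −5×34 + 9×19.
So 19⁻¹ ≡ 9 (mod 34).

9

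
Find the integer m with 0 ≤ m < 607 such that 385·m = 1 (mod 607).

216

Run the extended Euclidean algorithm:
607 = 1·385 + 222
385 = 1·222 + 163
222 = 1·163 + 59
163 = 2·59 + 45
59 = 1·45 + 14
45 = 3·14 + 3
14 = 4·3 + 2
3 = 1·2 + 1
2 = 2·1 + 0
gcd(385, 607) = 1, so the inverse exists.
Back-substitute for 1:
1 = 1·3 − 1·2
  = −1·14 + 5·3
  = 5·45 − 16·14
  = −16·59 + 21·45
  = 21·163 − 58·59
  = −58·222 + 79·163
  = 79·385 − 137·222
  = −137·607 + 216·385
So 385⁻¹ ≡ 216 (mod 607).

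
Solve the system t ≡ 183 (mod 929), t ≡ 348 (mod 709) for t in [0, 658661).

165545

929⁻¹ mod 709: 929×680 ≡ 1 (mod 709), so 929⁻¹ ≡ 680.
t = 183 + 929×((348 − 183)×680 mod 709) = 183 + 929×178 = 165545.
Check: 165545 mod 929 = 183, 165545 mod 709 = 348. ✓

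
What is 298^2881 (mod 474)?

Compute successive squares:
298^1 ≡ 298 (mod 474)
298^2 ≡ 298^2 = 88804 ≡ 166 (mod 474)
298^4 ≡ 166^2 = 27556 ≡ 64 (mod 474)
298^8 ≡ 64^2 = 4096 ≡ 304 (mod 474)
298^16 ≡ 304^2 = 92416 ≡ 460 (mod 474)
298^32 ≡ 460^2 = 211600 ≡ 196 (mod 474)
298^64 ≡ 196^2 = 38416 ≡ 22 (mod 474)
298^128 ≡ 22^2 = 484 ≡ 10 (mod 474)
298^256 ≡ 10^2 = 100 (mod 474)
298^512 ≡ 100^2 = 10000 ≡ 46 (mod 474)
298^1024 ≡ 46^2 = 2116 ≡ 220 (mod 474)
298^2048 ≡ 220^2 = 48400 ≡ 52 (mod 474)
298^2881 = 298^2048 · 298^512 · 298^256 · 298^64 · 298^1 ≡ 52 · 46 · 100 · 22 · 298 (mod 474).
Accumulate the product:
52 · 46 = 2392 ≡ 22
22 · 100 = 2200 ≡ 304
304 · 22 = 6688 ≡ 52
52 · 298 = 15496 ≡ 328

328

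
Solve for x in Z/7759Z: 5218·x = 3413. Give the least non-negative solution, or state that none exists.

gcd(5218, 7759) = 1, so a unique solution mod 7759 exists.
5218⁻¹ ≡ 1084 (mod 7759).
x ≡ 1084·3413 ≡ 6408 (mod 7759).

6408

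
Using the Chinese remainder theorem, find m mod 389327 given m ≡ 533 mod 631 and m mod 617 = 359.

159545

631⁻¹ mod 617: 631*573 ≡ 1 (mod 617), so 631⁻¹ ≡ 573.
m = 533 + 631*((359 − 533)*573 mod 617) = 533 + 631*252 = 159545.
Check: 159545 mod 631 = 533, 159545 mod 617 = 359. ✓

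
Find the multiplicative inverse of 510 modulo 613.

Run the extended Euclidean algorithm:
613 = 1·510 + 103
510 = 4·103 + 98
103 = 1·98 + 5
98 = 19·5 + 3
5 = 1·3 + 2
3 = 1·2 + 1
2 = 2·1 + 0
gcd(510, 613) = 1, so the inverse exists.
Bézout: 1 = −203·613 + 244·510.
So 510⁻¹ ≡ 244 (mod 613).

244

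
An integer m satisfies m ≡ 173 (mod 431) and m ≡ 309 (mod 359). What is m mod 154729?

431⁻¹ mod 359: 431*5 ≡ 1 (mod 359), so 431⁻¹ ≡ 5.
m = 173 + 431*((309 − 173)*5 mod 359) = 173 + 431*321 = 138524.

138524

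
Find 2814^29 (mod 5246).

By square-and-multiply:
29 in binary is 11101, i.e. 29 = 16 + 8 + 4 + 1.
2814^1 ≡ 2814 (mod 5246)
2814^2 ≡ 2814^2 = 7918596 ≡ 2382 (mod 5246)
2814^4 ≡ 2382^2 = 5673924 ≡ 2998 (mod 5246)
2814^8 ≡ 2998^2 = 8988004 ≡ 1606 (mod 5246)
2814^16 ≡ 1606^2 = 2579236 ≡ 3450 (mod 5246)
2814^29 = 2814^16 · 2814^8 · 2814^4 · 2814^1 ≡ 3450 · 1606 · 2998 · 2814 (mod 5246).
Accumulate the product:
3450 · 1606 = 5540700 ≡ 924
924 · 2998 = 2770152 ≡ 264
264 · 2814 = 742896 ≡ 3210

3210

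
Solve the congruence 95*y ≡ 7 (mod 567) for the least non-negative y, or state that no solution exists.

gcd(95, 567) = 1, so a unique solution mod 567 exists.
95⁻¹ ≡ 191 (mod 567).
y ≡ 191*7 ≡ 203 (mod 567).

203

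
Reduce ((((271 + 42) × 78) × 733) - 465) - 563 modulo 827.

635

271 + 42 = 313
313 × 78 = 24414 ≡ 431 (mod 827)
431 × 733 = 315923 ≡ 9 (mod 827)
9 - 465 = -456 ≡ 371 (mod 827)
371 - 563 = -192 ≡ 635 (mod 827)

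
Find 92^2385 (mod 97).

78

2385 in binary is 100101010001, i.e. 2385 = 2048 + 256 + 64 + 16 + 1.
92^1 ≡ 92 (mod 97)
92^2 ≡ 92^2 = 8464 ≡ 25 (mod 97)
92^4 ≡ 25^2 = 625 ≡ 43 (mod 97)
92^8 ≡ 43^2 = 1849 ≡ 6 (mod 97)
92^16 ≡ 6^2 = 36 (mod 97)
92^32 ≡ 36^2 = 1296 ≡ 35 (mod 97)
92^64 ≡ 35^2 = 1225 ≡ 61 (mod 97)
92^128 ≡ 61^2 = 3721 ≡ 35 (mod 97)
92^256 ≡ 35^2 = 1225 ≡ 61 (mod 97)
92^512 ≡ 61^2 = 3721 ≡ 35 (mod 97)
92^1024 ≡ 35^2 = 1225 ≡ 61 (mod 97)
92^2048 ≡ 61^2 = 3721 ≡ 35 (mod 97)
92^2385 = 92^2048 × 92^256 × 92^64 × 92^16 × 92^1 ≡ 35 × 61 × 61 × 36 × 92 (mod 97).
Accumulate the product:
35 × 61 = 2135 ≡ 1
1 × 61 = 61
61 × 36 = 2196 ≡ 62
62 × 92 = 5704 ≡ 78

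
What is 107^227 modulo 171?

8

Using repeated squaring:
227 in binary is 11100011, i.e. 227 = 128 + 64 + 32 + 2 + 1.
107^1 ≡ 107 (mod 171)
107^2 ≡ 107^2 = 11449 ≡ 163 (mod 171)
107^4 ≡ 163^2 = 26569 ≡ 64 (mod 171)
107^8 ≡ 64^2 = 4096 ≡ 163 (mod 171)
107^16 ≡ 163^2 = 26569 ≡ 64 (mod 171)
107^32 ≡ 64^2 = 4096 ≡ 163 (mod 171)
107^64 ≡ 163^2 = 26569 ≡ 64 (mod 171)
107^128 ≡ 64^2 = 4096 ≡ 163 (mod 171)
107^227 = 107^128 × 107^64 × 107^32 × 107^2 × 107^1 ≡ 163 × 64 × 163 × 163 × 107 (mod 171).
Accumulate the product:
163 × 64 = 10432 ≡ 1
1 × 163 = 163
163 × 163 = 26569 ≡ 64
64 × 107 = 6848 ≡ 8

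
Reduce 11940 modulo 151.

11

11940 = 79×151 + 11, so 11940 ≡ 11 (mod 151).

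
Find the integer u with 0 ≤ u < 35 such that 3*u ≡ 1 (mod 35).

12

Run the extended Euclidean algorithm:
35 = 11*3 + 2
3 = 1*2 + 1
2 = 2*1 + 0
gcd(3, 35) = 1, so the inverse exists.
Bézout: 1 = −1*35 + 12*3.
So 3⁻¹ ≡ 12 (mod 35).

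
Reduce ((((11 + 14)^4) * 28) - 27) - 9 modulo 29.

27

11 + 14 = 25
(25)^4 ≡ 24 (mod 29)
24 * 28 = 672 ≡ 5 (mod 29)
5 - 27 = -22 ≡ 7 (mod 29)
7 - 9 = -2 ≡ 27 (mod 29)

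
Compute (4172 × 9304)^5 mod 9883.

417

4172 × 9304 = 38816288 ≡ 5747 (mod 9883)
(5747)^5 ≡ 417 (mod 9883)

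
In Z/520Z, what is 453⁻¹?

By the extended Euclidean algorithm:
520 = 1*453 + 67
453 = 6*67 + 51
67 = 1*51 + 16
51 = 3*16 + 3
16 = 5*3 + 1
3 = 3*1 + 0
gcd(453, 520) = 1, so the inverse exists.
Back-substitute for 1:
1 = 1*16 − 5*3
  = −5*51 + 16*16
  = 16*67 − 21*51
  = −21*453 + 142*67
  = 142*520 − 163*453
So 453⁻¹ ≡ −163 ≡ 357 (mod 520).

357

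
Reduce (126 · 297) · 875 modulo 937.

785

126 · 297 = 37422 ≡ 879 (mod 937)
879 · 875 = 769125 ≡ 785 (mod 937)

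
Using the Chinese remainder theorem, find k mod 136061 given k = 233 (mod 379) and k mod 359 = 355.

16151

379⁻¹ mod 359: 379×18 ≡ 1 (mod 359), so 379⁻¹ ≡ 18.
k = 233 + 379×((355 − 233)×18 mod 359) = 233 + 379×42 = 16151.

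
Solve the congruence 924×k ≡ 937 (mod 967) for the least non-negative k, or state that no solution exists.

gcd(924, 967) = 1, so a unique solution mod 967 exists.
924⁻¹ ≡ 922 (mod 967).
k ≡ 922×937 ≡ 383 (mod 967).

383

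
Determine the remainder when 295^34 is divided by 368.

By square-and-multiply:
295^1 ≡ 295 (mod 368)
295^2 ≡ 295^2 = 87025 ≡ 177 (mod 368)
295^4 ≡ 177^2 = 31329 ≡ 49 (mod 368)
295^8 ≡ 49^2 = 2401 ≡ 193 (mod 368)
295^16 ≡ 193^2 = 37249 ≡ 81 (mod 368)
295^32 ≡ 81^2 = 6561 ≡ 305 (mod 368)
295^34 = 295^32 × 295^2 ≡ 305 × 177 (mod 368).
305 × 177 = 53985 ≡ 257 (mod 368).

257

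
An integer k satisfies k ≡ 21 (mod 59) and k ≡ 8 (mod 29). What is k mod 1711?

965

59⁻¹ mod 29: 59·1 ≡ 1 (mod 29), so 59⁻¹ ≡ 1.
k = 21 + 59·((8 − 21)·1 mod 29) = 21 + 59·16 = 965.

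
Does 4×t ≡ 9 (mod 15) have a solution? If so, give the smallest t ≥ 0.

gcd(4, 15) = 1, so a unique solution mod 15 exists.
4⁻¹ ≡ 4 (mod 15).
t ≡ 4×9 ≡ 6 (mod 15).

6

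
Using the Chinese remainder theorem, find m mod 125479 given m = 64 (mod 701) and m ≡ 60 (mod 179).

701⁻¹ mod 179: 701·167 ≡ 1 (mod 179), so 701⁻¹ ≡ 167.
m = 64 + 701·((60 − 64)·167 mod 179) = 64 + 701·48 = 33712.
Check: 33712 mod 701 = 64, 33712 mod 179 = 60. ✓

33712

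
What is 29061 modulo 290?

29061 = 100*290 + 61, so 29061 ≡ 61 (mod 290).

61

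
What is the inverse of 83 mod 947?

696

Apply the Euclidean algorithm and back-substitute:
947 = 11·83 + 34
83 = 2·34 + 15
34 = 2·15 + 4
15 = 3·4 + 3
4 = 1·3 + 1
3 = 3·1 + 0
gcd(83, 947) = 1, so the inverse exists.
Bézout: 1 = 22·947 − 251·83.
So 83⁻¹ ≡ −251 ≡ 696 (mod 947).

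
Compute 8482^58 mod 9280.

Compute successive squares:
58 in binary is 111010, i.e. 58 = 32 + 16 + 8 + 2.
8482^1 ≡ 8482 (mod 9280)
8482^2 ≡ 8482^2 = 71944324 ≡ 5764 (mod 9280)
8482^4 ≡ 5764^2 = 33223696 ≡ 1296 (mod 9280)
8482^8 ≡ 1296^2 = 1679616 ≡ 9216 (mod 9280)
8482^16 ≡ 9216^2 = 84934656 ≡ 4096 (mod 9280)
8482^32 ≡ 4096^2 = 16777216 ≡ 8256 (mod 9280)
8482^58 = 8482^32 × 8482^16 × 8482^8 × 8482^2 ≡ 8256 × 4096 × 9216 × 5764 (mod 9280).
Accumulate the product:
8256 × 4096 = 33816576 ≡ 256
256 × 9216 = 2359296 ≡ 2176
2176 × 5764 = 12542464 ≡ 5184

5184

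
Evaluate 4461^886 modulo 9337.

8903

By square-and-multiply:
4461^1 ≡ 4461 (mod 9337)
4461^2 ≡ 4461^2 = 19900521 ≡ 3374 (mod 9337)
4461^4 ≡ 3374^2 = 11383876 ≡ 2073 (mod 9337)
4461^8 ≡ 2073^2 = 4297329 ≡ 2309 (mod 9337)
4461^16 ≡ 2309^2 = 5331481 ≡ 54 (mod 9337)
4461^32 ≡ 54^2 = 2916 (mod 9337)
4461^64 ≡ 2916^2 = 8503056 ≡ 6386 (mod 9337)
4461^128 ≡ 6386^2 = 40780996 ≡ 6317 (mod 9337)
4461^256 ≡ 6317^2 = 39904489 ≡ 7488 (mod 9337)
4461^512 ≡ 7488^2 = 56070144 ≡ 1459 (mod 9337)
4461^886 = 4461^512 * 4461^256 * 4461^64 * 4461^32 * 4461^16 * 4461^4 * 4461^2 ≡ 1459 * 7488 * 6386 * 2916 * 54 * 2073 * 3374 (mod 9337).
Accumulate the product:
1459 * 7488 = 10924992 ≡ 702
702 * 6386 = 4482972 ≡ 1212
1212 * 2916 = 3534192 ≡ 4806
4806 * 54 = 259524 ≡ 7425
7425 * 2073 = 15392025 ≡ 4649
4649 * 3374 = 15685726 ≡ 8903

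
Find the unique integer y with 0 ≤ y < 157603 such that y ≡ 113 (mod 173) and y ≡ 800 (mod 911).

173⁻¹ mod 911: 173×495 ≡ 1 (mod 911), so 173⁻¹ ≡ 495.
y = 113 + 173×((800 − 113)×495 mod 911) = 113 + 173×262 = 45439.

45439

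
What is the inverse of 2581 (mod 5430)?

3181

Run the extended Euclidean algorithm:
5430 = 2×2581 + 268
2581 = 9×268 + 169
268 = 1×169 + 99
169 = 1×99 + 70
99 = 1×70 + 29
70 = 2×29 + 12
29 = 2×12 + 5
12 = 2×5 + 2
5 = 2×2 + 1
2 = 2×1 + 0
gcd(2581, 5430) = 1, so the inverse exists.
Back-substitute for 1:
1 = 1×5 − 2×2
  = −2×12 + 5×5
  = 5×29 − 12×12
  = −12×70 + 29×29
  = 29×99 − 41×70
  = −41×169 + 70×99
  = 70×268 − 111×169
  = −111×2581 + 1069×268
  = 1069×5430 − 2249×2581
So 2581⁻¹ ≡ −2249 ≡ 3181 (mod 5430).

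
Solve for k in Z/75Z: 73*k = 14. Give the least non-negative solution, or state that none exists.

68

gcd(73, 75) = 1, so a unique solution mod 75 exists.
73⁻¹ ≡ 37 (mod 75).
k ≡ 37*14 ≡ 68 (mod 75).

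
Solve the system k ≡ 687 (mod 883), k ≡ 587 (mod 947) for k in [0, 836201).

883⁻¹ mod 947: 883*873 ≡ 1 (mod 947), so 883⁻¹ ≡ 873.
k = 687 + 883*((587 − 687)*873 mod 947) = 687 + 883*771 = 681480.

681480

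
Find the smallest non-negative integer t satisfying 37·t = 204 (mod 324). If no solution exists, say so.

gcd(37, 324) = 1, so a unique solution mod 324 exists.
37⁻¹ ≡ 289 (mod 324).
t ≡ 289·204 ≡ 312 (mod 324).

312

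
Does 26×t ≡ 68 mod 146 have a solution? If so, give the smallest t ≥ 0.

gcd(26, 146) = 2, and 2 | 68, so solutions exist.
Divide through by 2: 13×t = 34 (mod 73).
13⁻¹ ≡ 45 (mod 73).
t ≡ 45×34 ≡ 70 (mod 73).
The smallest non-negative solution is t = 70.

70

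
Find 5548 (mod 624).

5548 = 8×624 + 556, so 5548 ≡ 556 (mod 624).

556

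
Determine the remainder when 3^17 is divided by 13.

Compute successive squares:
17 in binary is 10001, i.e. 17 = 16 + 1.
3^1 ≡ 3 (mod 13)
3^2 ≡ 3^2 = 9 (mod 13)
3^4 ≡ 9^2 = 81 ≡ 3 (mod 13)
3^8 ≡ 3^2 = 9 (mod 13)
3^16 ≡ 9^2 = 81 ≡ 3 (mod 13)
3^17 = 3^16 · 3^1 ≡ 3 · 3 (mod 13).
3 · 3 = 9 ≡ 9 (mod 13).

9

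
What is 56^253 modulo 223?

By square-and-multiply:
253 in binary is 11111101, i.e. 253 = 128 + 64 + 32 + 16 + 8 + 4 + 1.
56^1 ≡ 56 (mod 223)
56^2 ≡ 56^2 = 3136 ≡ 14 (mod 223)
56^4 ≡ 14^2 = 196 (mod 223)
56^8 ≡ 196^2 = 38416 ≡ 60 (mod 223)
56^16 ≡ 60^2 = 3600 ≡ 32 (mod 223)
56^32 ≡ 32^2 = 1024 ≡ 132 (mod 223)
56^64 ≡ 132^2 = 17424 ≡ 30 (mod 223)
56^128 ≡ 30^2 = 900 ≡ 8 (mod 223)
56^253 = 56^128 * 56^64 * 56^32 * 56^16 * 56^8 * 56^4 * 56^1 ≡ 8 * 30 * 132 * 32 * 60 * 196 * 56 (mod 223).
Accumulate the product:
8 * 30 = 240 ≡ 17
17 * 132 = 2244 ≡ 14
14 * 32 = 448 ≡ 2
2 * 60 = 120
120 * 196 = 23520 ≡ 105
105 * 56 = 5880 ≡ 82

82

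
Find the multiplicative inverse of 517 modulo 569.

186

By the extended Euclidean algorithm:
569 = 1*517 + 52
517 = 9*52 + 49
52 = 1*49 + 3
49 = 16*3 + 1
3 = 3*1 + 0
gcd(517, 569) = 1, so the inverse exists.
Back-substitute for 1:
1 = 1*49 − 16*3
  = −16*52 + 17*49
  = 17*517 − 169*52
  = −169*569 + 186*517
So 517⁻¹ ≡ 186 (mod 569).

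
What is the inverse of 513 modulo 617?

617 = 1*513 + 104
513 = 4*104 + 97
104 = 1*97 + 7
97 = 13*7 + 6
7 = 1*6 + 1
6 = 6*1 + 0
gcd(513, 617) = 1, so the inverse exists.
Back-substitute for 1:
1 = 1*7 − 1*6
  = −1*97 + 14*7
  = 14*104 − 15*97
  = −15*513 + 74*104
  = 74*617 − 89*513
So 513⁻¹ ≡ −89 ≡ 528 (mod 617).

528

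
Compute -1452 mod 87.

27

-1452 = -17×87 + 27, so -1452 ≡ 27 (mod 87).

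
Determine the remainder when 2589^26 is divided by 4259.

Using repeated squaring:
26 in binary is 11010, i.e. 26 = 16 + 8 + 2.
2589^1 ≡ 2589 (mod 4259)
2589^2 ≡ 2589^2 = 6702921 ≡ 3514 (mod 4259)
2589^4 ≡ 3514^2 = 12348196 ≡ 1355 (mod 4259)
2589^8 ≡ 1355^2 = 1836025 ≡ 396 (mod 4259)
2589^16 ≡ 396^2 = 156816 ≡ 3492 (mod 4259)
2589^26 = 2589^16 × 2589^8 × 2589^2 ≡ 3492 × 396 × 3514 (mod 4259).
Accumulate the product:
3492 × 396 = 1382832 ≡ 2916
2916 × 3514 = 10246824 ≡ 3929

3929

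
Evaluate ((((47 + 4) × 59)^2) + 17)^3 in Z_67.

47 + 4 = 51
51 × 59 = 3009 ≡ 61 (mod 67)
(61)^2 ≡ 36 (mod 67)
36 + 17 = 53
(53)^3 ≡ 3 (mod 67)

3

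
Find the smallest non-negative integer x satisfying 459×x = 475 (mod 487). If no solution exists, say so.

gcd(459, 487) = 1, so a unique solution mod 487 exists.
459⁻¹ ≡ 400 (mod 487).
x ≡ 400×475 ≡ 70 (mod 487).

70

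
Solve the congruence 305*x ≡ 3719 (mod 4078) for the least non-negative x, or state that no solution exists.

gcd(305, 4078) = 1, so a unique solution mod 4078 exists.
305⁻¹ ≡ 3717 (mod 4078).
x ≡ 3717*3719 ≡ 3181 (mod 4078).

3181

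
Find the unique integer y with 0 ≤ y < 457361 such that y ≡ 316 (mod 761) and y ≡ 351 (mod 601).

761⁻¹ mod 601: 761×447 ≡ 1 (mod 601), so 761⁻¹ ≡ 447.
y = 316 + 761×((351 − 316)×447 mod 601) = 316 + 761×19 = 14775.
Check: 14775 mod 761 = 316, 14775 mod 601 = 351. ✓

14775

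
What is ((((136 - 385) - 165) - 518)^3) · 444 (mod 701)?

136 - 385 = -249 ≡ 452 (mod 701)
452 - 165 = 287
287 - 518 = -231 ≡ 470 (mod 701)
(470)^3 ≡ 694 (mod 701)
694 · 444 = 308136 ≡ 397 (mod 701)

397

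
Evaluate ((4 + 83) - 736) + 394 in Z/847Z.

4 + 83 = 87
87 - 736 = -649 ≡ 198 (mod 847)
198 + 394 = 592

592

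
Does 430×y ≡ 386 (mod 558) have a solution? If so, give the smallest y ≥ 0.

167

gcd(430, 558) = 2, and 2 | 386, so solutions exist.
Divide through by 2: 215×y ≡ 193 (mod 279).
215⁻¹ ≡ 170 (mod 279).
y ≡ 170×193 ≡ 167 (mod 279).
The smallest non-negative solution is y = 167.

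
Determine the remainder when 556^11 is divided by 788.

Using repeated squaring:
11 in binary is 1011, i.e. 11 = 8 + 2 + 1.
556^1 ≡ 556 (mod 788)
556^2 ≡ 556^2 = 309136 ≡ 240 (mod 788)
556^4 ≡ 240^2 = 57600 ≡ 76 (mod 788)
556^8 ≡ 76^2 = 5776 ≡ 260 (mod 788)
556^11 = 556^8 × 556^2 × 556^1 ≡ 260 × 240 × 556 (mod 788).
Accumulate the product:
260 × 240 = 62400 ≡ 148
148 × 556 = 82288 ≡ 336

336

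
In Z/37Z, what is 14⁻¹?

8

Apply the Euclidean algorithm and back-substitute:
37 = 2*14 + 9
14 = 1*9 + 5
9 = 1*5 + 4
5 = 1*4 + 1
4 = 4*1 + 0
gcd(14, 37) = 1, so the inverse exists.
Bézout: 1 = −3*37 + 8*14.
So 14⁻¹ ≡ 8 (mod 37).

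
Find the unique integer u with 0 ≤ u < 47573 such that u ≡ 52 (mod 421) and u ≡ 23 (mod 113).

43415

421⁻¹ mod 113: 421×51 ≡ 1 (mod 113), so 421⁻¹ ≡ 51.
u = 52 + 421×((23 − 52)×51 mod 113) = 52 + 421×103 = 43415.
Check: 43415 mod 421 = 52, 43415 mod 113 = 23. ✓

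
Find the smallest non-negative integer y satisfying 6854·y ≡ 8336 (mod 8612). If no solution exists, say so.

2572

gcd(6854, 8612) = 2, and 2 | 8336, so solutions exist.
Divide through by 2: 3427·y = 4168 (mod 4306).
3427⁻¹ ≡ 387 (mod 4306).
y ≡ 387·4168 ≡ 2572 (mod 4306).
The smallest non-negative solution is y = 2572.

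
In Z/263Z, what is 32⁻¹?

263 = 8×32 + 7
32 = 4×7 + 4
7 = 1×4 + 3
4 = 1×3 + 1
3 = 3×1 + 0
gcd(32, 263) = 1, so the inverse exists.
Bézout: 1 = −9×263 + 74×32.
So 32⁻¹ ≡ 74 (mod 263).

74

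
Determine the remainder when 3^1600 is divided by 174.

81

1600 in binary is 11001000000, i.e. 1600 = 1024 + 512 + 64.
3^1 ≡ 3 (mod 174)
3^2 ≡ 3^2 = 9 (mod 174)
3^4 ≡ 9^2 = 81 (mod 174)
3^8 ≡ 81^2 = 6561 ≡ 123 (mod 174)
3^16 ≡ 123^2 = 15129 ≡ 165 (mod 174)
3^32 ≡ 165^2 = 27225 ≡ 81 (mod 174)
3^64 ≡ 81^2 = 6561 ≡ 123 (mod 174)
3^128 ≡ 123^2 = 15129 ≡ 165 (mod 174)
3^256 ≡ 165^2 = 27225 ≡ 81 (mod 174)
3^512 ≡ 81^2 = 6561 ≡ 123 (mod 174)
3^1024 ≡ 123^2 = 15129 ≡ 165 (mod 174)
3^1600 = 3^1024 × 3^512 × 3^64 ≡ 165 × 123 × 123 (mod 174).
Accumulate the product:
165 × 123 = 20295 ≡ 111
111 × 123 = 13653 ≡ 81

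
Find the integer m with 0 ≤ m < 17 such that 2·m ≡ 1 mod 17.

17 = 8·2 + 1
2 = 2·1 + 0
gcd(2, 17) = 1, so the inverse exists.
Back-substitute for 1:
1 = 1·17 − 8·2
So 2⁻¹ ≡ −8 ≡ 9 (mod 17).

9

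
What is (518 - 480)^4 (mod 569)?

518 - 480 = 38
(38)^4 ≡ 320 (mod 569)

320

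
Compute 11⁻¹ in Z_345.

251

Run the extended Euclidean algorithm:
345 = 31·11 + 4
11 = 2·4 + 3
4 = 1·3 + 1
3 = 3·1 + 0
gcd(11, 345) = 1, so the inverse exists.
Back-substitute for 1:
1 = 1·4 − 1·3
  = −1·11 + 3·4
  = 3·345 − 94·11
So 11⁻¹ ≡ −94 ≡ 251 (mod 345).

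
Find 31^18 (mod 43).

16

31^1 ≡ 31 (mod 43)
31^2 ≡ 31^2 = 961 ≡ 15 (mod 43)
31^4 ≡ 15^2 = 225 ≡ 10 (mod 43)
31^8 ≡ 10^2 = 100 ≡ 14 (mod 43)
31^16 ≡ 14^2 = 196 ≡ 24 (mod 43)
31^18 = 31^16 * 31^2 ≡ 24 * 15 (mod 43).
24 * 15 = 360 ≡ 16 (mod 43).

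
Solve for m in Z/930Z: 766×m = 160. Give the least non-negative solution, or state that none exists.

430

gcd(766, 930) = 2, and 2 | 160, so solutions exist.
Divide through by 2: 383×m ≡ 80 mod 465.
383⁻¹ ≡ 17 (mod 465).
m ≡ 17×80 ≡ 430 (mod 465).
The smallest non-negative solution is m = 430.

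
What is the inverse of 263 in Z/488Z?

167

By the extended Euclidean algorithm:
488 = 1·263 + 225
263 = 1·225 + 38
225 = 5·38 + 35
38 = 1·35 + 3
35 = 11·3 + 2
3 = 1·2 + 1
2 = 2·1 + 0
gcd(263, 488) = 1, so the inverse exists.
Back-substitute for 1:
1 = 1·3 − 1·2
  = −1·35 + 12·3
  = 12·38 − 13·35
  = −13·225 + 77·38
  = 77·263 − 90·225
  = −90·488 + 167·263
So 263⁻¹ ≡ 167 (mod 488).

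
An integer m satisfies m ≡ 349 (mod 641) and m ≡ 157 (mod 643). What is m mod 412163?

61885

641⁻¹ mod 643: 641·321 ≡ 1 (mod 643), so 641⁻¹ ≡ 321.
m = 349 + 641·((157 − 349)·321 mod 643) = 349 + 641·96 = 61885.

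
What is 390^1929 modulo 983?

961

Using repeated squaring:
1929 in binary is 11110001001, i.e. 1929 = 1024 + 512 + 256 + 128 + 8 + 1.
390^1 ≡ 390 (mod 983)
390^2 ≡ 390^2 = 152100 ≡ 718 (mod 983)
390^4 ≡ 718^2 = 515524 ≡ 432 (mod 983)
390^8 ≡ 432^2 = 186624 ≡ 837 (mod 983)
390^16 ≡ 837^2 = 700569 ≡ 673 (mod 983)
390^32 ≡ 673^2 = 452929 ≡ 749 (mod 983)
390^64 ≡ 749^2 = 561001 ≡ 691 (mod 983)
390^128 ≡ 691^2 = 477481 ≡ 726 (mod 983)
390^256 ≡ 726^2 = 527076 ≡ 188 (mod 983)
390^512 ≡ 188^2 = 35344 ≡ 939 (mod 983)
390^1024 ≡ 939^2 = 881721 ≡ 953 (mod 983)
390^1929 = 390^1024 * 390^512 * 390^256 * 390^128 * 390^8 * 390^1 ≡ 953 * 939 * 188 * 726 * 837 * 390 (mod 983).
Accumulate the product:
953 * 939 = 894867 ≡ 337
337 * 188 = 63356 ≡ 444
444 * 726 = 322344 ≡ 903
903 * 837 = 755811 ≡ 867
867 * 390 = 338130 ≡ 961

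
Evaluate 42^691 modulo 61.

Using repeated squaring:
691 in binary is 1010110011, i.e. 691 = 512 + 128 + 32 + 16 + 2 + 1.
42^1 ≡ 42 (mod 61)
42^2 ≡ 42^2 = 1764 ≡ 56 (mod 61)
42^4 ≡ 56^2 = 3136 ≡ 25 (mod 61)
42^8 ≡ 25^2 = 625 ≡ 15 (mod 61)
42^16 ≡ 15^2 = 225 ≡ 42 (mod 61)
42^32 ≡ 42^2 = 1764 ≡ 56 (mod 61)
42^64 ≡ 56^2 = 3136 ≡ 25 (mod 61)
42^128 ≡ 25^2 = 625 ≡ 15 (mod 61)
42^256 ≡ 15^2 = 225 ≡ 42 (mod 61)
42^512 ≡ 42^2 = 1764 ≡ 56 (mod 61)
42^691 = 42^512 * 42^128 * 42^32 * 42^16 * 42^2 * 42^1 ≡ 56 * 15 * 56 * 42 * 56 * 42 (mod 61).
Accumulate the product:
56 * 15 = 840 ≡ 47
47 * 56 = 2632 ≡ 9
9 * 42 = 378 ≡ 12
12 * 56 = 672 ≡ 1
1 * 42 = 42

42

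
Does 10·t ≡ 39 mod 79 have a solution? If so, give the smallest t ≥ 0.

gcd(10, 79) = 1, so a unique solution mod 79 exists.
10⁻¹ ≡ 8 (mod 79).
t ≡ 8·39 ≡ 75 (mod 79).

75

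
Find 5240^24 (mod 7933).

Using repeated squaring:
24 in binary is 11000, i.e. 24 = 16 + 8.
5240^1 ≡ 5240 (mod 7933)
5240^2 ≡ 5240^2 = 27457600 ≡ 1487 (mod 7933)
5240^4 ≡ 1487^2 = 2211169 ≡ 5795 (mod 7933)
5240^8 ≡ 5795^2 = 33582025 ≡ 1636 (mod 7933)
5240^16 ≡ 1636^2 = 2676496 ≡ 3075 (mod 7933)
5240^24 = 5240^16 · 5240^8 ≡ 3075 · 1636 (mod 7933).
3075 · 1636 = 5030700 ≡ 1178 (mod 7933).

1178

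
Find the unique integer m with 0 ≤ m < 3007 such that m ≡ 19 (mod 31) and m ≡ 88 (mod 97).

670

31⁻¹ mod 97: 31·72 ≡ 1 (mod 97), so 31⁻¹ ≡ 72.
m = 19 + 31·((88 − 19)·72 mod 97) = 19 + 31·21 = 670.
Check: 670 mod 31 = 19, 670 mod 97 = 88. ✓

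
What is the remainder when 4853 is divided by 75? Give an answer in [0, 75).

4853 = 64·75 + 53, so 4853 ≡ 53 (mod 75).

53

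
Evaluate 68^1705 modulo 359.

68^1 ≡ 68 (mod 359)
68^2 ≡ 68^2 = 4624 ≡ 316 (mod 359)
68^4 ≡ 316^2 = 99856 ≡ 54 (mod 359)
68^8 ≡ 54^2 = 2916 ≡ 44 (mod 359)
68^16 ≡ 44^2 = 1936 ≡ 141 (mod 359)
68^32 ≡ 141^2 = 19881 ≡ 136 (mod 359)
68^64 ≡ 136^2 = 18496 ≡ 187 (mod 359)
68^128 ≡ 187^2 = 34969 ≡ 146 (mod 359)
68^256 ≡ 146^2 = 21316 ≡ 135 (mod 359)
68^512 ≡ 135^2 = 18225 ≡ 275 (mod 359)
68^1024 ≡ 275^2 = 75625 ≡ 235 (mod 359)
68^1705 = 68^1024 × 68^512 × 68^128 × 68^32 × 68^8 × 68^1 ≡ 235 × 275 × 146 × 136 × 44 × 68 (mod 359).
Accumulate the product:
235 × 275 = 64625 ≡ 5
5 × 146 = 730 ≡ 12
12 × 136 = 1632 ≡ 196
196 × 44 = 8624 ≡ 8
8 × 68 = 544 ≡ 185

185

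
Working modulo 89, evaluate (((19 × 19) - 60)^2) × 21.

19 × 19 = 361 ≡ 5 (mod 89)
5 - 60 = -55 ≡ 34 (mod 89)
(34)^2 ≡ 88 (mod 89)
88 × 21 = 1848 ≡ 68 (mod 89)

68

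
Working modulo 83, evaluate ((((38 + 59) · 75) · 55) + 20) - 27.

58

38 + 59 = 97 ≡ 14 (mod 83)
14 · 75 = 1050 ≡ 54 (mod 83)
54 · 55 = 2970 ≡ 65 (mod 83)
65 + 20 = 85 ≡ 2 (mod 83)
2 - 27 = -25 ≡ 58 (mod 83)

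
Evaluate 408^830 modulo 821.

258

Using repeated squaring:
830 in binary is 1100111110, i.e. 830 = 512 + 256 + 32 + 16 + 8 + 4 + 2.
408^1 ≡ 408 (mod 821)
408^2 ≡ 408^2 = 166464 ≡ 622 (mod 821)
408^4 ≡ 622^2 = 386884 ≡ 193 (mod 821)
408^8 ≡ 193^2 = 37249 ≡ 304 (mod 821)
408^16 ≡ 304^2 = 92416 ≡ 464 (mod 821)
408^32 ≡ 464^2 = 215296 ≡ 194 (mod 821)
408^64 ≡ 194^2 = 37636 ≡ 691 (mod 821)
408^128 ≡ 691^2 = 477481 ≡ 480 (mod 821)
408^256 ≡ 480^2 = 230400 ≡ 520 (mod 821)
408^512 ≡ 520^2 = 270400 ≡ 291 (mod 821)
408^830 = 408^512 × 408^256 × 408^32 × 408^16 × 408^8 × 408^4 × 408^2 ≡ 291 × 520 × 194 × 464 × 304 × 193 × 622 (mod 821).
Accumulate the product:
291 × 520 = 151320 ≡ 256
256 × 194 = 49664 ≡ 404
404 × 464 = 187456 ≡ 268
268 × 304 = 81472 ≡ 193
193 × 193 = 37249 ≡ 304
304 × 622 = 189088 ≡ 258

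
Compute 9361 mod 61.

28

9361 = 153·61 + 28, so 9361 ≡ 28 (mod 61).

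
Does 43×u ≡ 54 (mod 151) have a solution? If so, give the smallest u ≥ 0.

gcd(43, 151) = 1, so a unique solution mod 151 exists.
43⁻¹ ≡ 144 (mod 151).
u ≡ 144×54 ≡ 75 (mod 151).

75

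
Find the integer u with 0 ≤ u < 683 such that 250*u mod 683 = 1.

Apply the Euclidean algorithm and back-substitute:
683 = 2·250 + 183
250 = 1·183 + 67
183 = 2·67 + 49
67 = 1·49 + 18
49 = 2·18 + 13
18 = 1·13 + 5
13 = 2·5 + 3
5 = 1·3 + 2
3 = 1·2 + 1
2 = 2·1 + 0
gcd(250, 683) = 1, so the inverse exists.
Back-substitute for 1:
1 = 1·3 − 1·2
  = −1·5 + 2·3
  = 2·13 − 5·5
  = −5·18 + 7·13
  = 7·49 − 19·18
  = −19·67 + 26·49
  = 26·183 − 71·67
  = −71·250 + 97·183
  = 97·683 − 265·250
So 250⁻¹ ≡ −265 ≡ 418 (mod 683).

418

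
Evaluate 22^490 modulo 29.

1

By square-and-multiply:
22^1 ≡ 22 (mod 29)
22^2 ≡ 22^2 = 484 ≡ 20 (mod 29)
22^4 ≡ 20^2 = 400 ≡ 23 (mod 29)
22^8 ≡ 23^2 = 529 ≡ 7 (mod 29)
22^16 ≡ 7^2 = 49 ≡ 20 (mod 29)
22^32 ≡ 20^2 = 400 ≡ 23 (mod 29)
22^64 ≡ 23^2 = 529 ≡ 7 (mod 29)
22^128 ≡ 7^2 = 49 ≡ 20 (mod 29)
22^256 ≡ 20^2 = 400 ≡ 23 (mod 29)
22^490 = 22^256 * 22^128 * 22^64 * 22^32 * 22^8 * 22^2 ≡ 23 * 20 * 7 * 23 * 7 * 20 (mod 29).
Accumulate the product:
23 * 20 = 460 ≡ 25
25 * 7 = 175 ≡ 1
1 * 23 = 23
23 * 7 = 161 ≡ 16
16 * 20 = 320 ≡ 1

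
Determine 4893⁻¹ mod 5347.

Apply the Euclidean algorithm and back-substitute:
5347 = 1·4893 + 454
4893 = 10·454 + 353
454 = 1·353 + 101
353 = 3·101 + 50
101 = 2·50 + 1
50 = 50·1 + 0
gcd(4893, 5347) = 1, so the inverse exists.
Bézout: 1 = 97·5347 − 106·4893.
So 4893⁻¹ ≡ −106 ≡ 5241 (mod 5347).

5241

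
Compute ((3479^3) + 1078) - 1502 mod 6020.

(3479)^3 ≡ 5999 (mod 6020)
5999 + 1078 = 7077 ≡ 1057 (mod 6020)
1057 - 1502 = -445 ≡ 5575 (mod 6020)

5575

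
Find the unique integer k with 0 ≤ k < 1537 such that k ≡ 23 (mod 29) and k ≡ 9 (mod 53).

168

29⁻¹ mod 53: 29×11 ≡ 1 (mod 53), so 29⁻¹ ≡ 11.
k = 23 + 29×((9 − 23)×11 mod 53) = 23 + 29×5 = 168.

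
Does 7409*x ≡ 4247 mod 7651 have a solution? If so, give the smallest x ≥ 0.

1089

gcd(7409, 7651) = 1, so a unique solution mod 7651 exists.
7409⁻¹ ≡ 411 (mod 7651).
x ≡ 411*4247 ≡ 1089 (mod 7651).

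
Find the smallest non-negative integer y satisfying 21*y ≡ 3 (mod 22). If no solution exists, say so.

gcd(21, 22) = 1, so a unique solution mod 22 exists.
21⁻¹ ≡ 21 (mod 22).
y ≡ 21*3 ≡ 19 (mod 22).

19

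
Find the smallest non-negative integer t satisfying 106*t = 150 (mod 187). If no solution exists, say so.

12

gcd(106, 187) = 1, so a unique solution mod 187 exists.
106⁻¹ ≡ 30 (mod 187).
t ≡ 30*150 ≡ 12 (mod 187).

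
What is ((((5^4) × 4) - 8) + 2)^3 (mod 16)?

8

(5)^4 ≡ 1 (mod 16)
1 × 4 = 4
4 - 8 = -4 ≡ 12 (mod 16)
12 + 2 = 14
(14)^3 ≡ 8 (mod 16)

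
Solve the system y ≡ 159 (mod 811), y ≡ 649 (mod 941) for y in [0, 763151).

114510

811⁻¹ mod 941: 811*152 ≡ 1 (mod 941), so 811⁻¹ ≡ 152.
y = 159 + 811*((649 − 159)*152 mod 941) = 159 + 811*141 = 114510.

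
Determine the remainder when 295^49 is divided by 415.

140

Compute successive squares:
295^1 ≡ 295 (mod 415)
295^2 ≡ 295^2 = 87025 ≡ 290 (mod 415)
295^4 ≡ 290^2 = 84100 ≡ 270 (mod 415)
295^8 ≡ 270^2 = 72900 ≡ 275 (mod 415)
295^16 ≡ 275^2 = 75625 ≡ 95 (mod 415)
295^32 ≡ 95^2 = 9025 ≡ 310 (mod 415)
295^49 = 295^32 · 295^16 · 295^1 ≡ 310 · 95 · 295 (mod 415).
Accumulate the product:
310 · 95 = 29450 ≡ 400
400 · 295 = 118000 ≡ 140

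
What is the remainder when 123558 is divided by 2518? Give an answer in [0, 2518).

176

123558 = 49*2518 + 176, so 123558 ≡ 176 (mod 2518).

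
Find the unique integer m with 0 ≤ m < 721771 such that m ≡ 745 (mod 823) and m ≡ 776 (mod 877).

823⁻¹ mod 877: 823·406 ≡ 1 (mod 877), so 823⁻¹ ≡ 406.
m = 745 + 823·((776 − 745)·406 mod 877) = 745 + 823·308 = 254229.
Check: 254229 mod 823 = 745, 254229 mod 877 = 776. ✓

254229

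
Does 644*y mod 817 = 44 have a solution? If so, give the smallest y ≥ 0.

gcd(644, 817) = 1, so a unique solution mod 817 exists.
644⁻¹ ≡ 85 (mod 817).
y ≡ 85*44 ≡ 472 (mod 817).

472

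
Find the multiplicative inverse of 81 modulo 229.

Apply the Euclidean algorithm and back-substitute:
229 = 2*81 + 67
81 = 1*67 + 14
67 = 4*14 + 11
14 = 1*11 + 3
11 = 3*3 + 2
3 = 1*2 + 1
2 = 2*1 + 0
gcd(81, 229) = 1, so the inverse exists.
Back-substitute for 1:
1 = 1*3 − 1*2
  = −1*11 + 4*3
  = 4*14 − 5*11
  = −5*67 + 24*14
  = 24*81 − 29*67
  = −29*229 + 82*81
So 81⁻¹ ≡ 82 (mod 229).

82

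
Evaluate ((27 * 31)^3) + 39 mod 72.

27 * 31 = 837 ≡ 45 (mod 72)
(45)^3 ≡ 45 (mod 72)
45 + 39 = 84 ≡ 12 (mod 72)

12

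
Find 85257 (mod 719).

85257 = 118×719 + 415, so 85257 ≡ 415 (mod 719).

415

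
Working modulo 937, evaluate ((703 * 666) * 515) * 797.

703 * 666 = 468198 ≡ 635 (mod 937)
635 * 515 = 327025 ≡ 12 (mod 937)
12 * 797 = 9564 ≡ 194 (mod 937)

194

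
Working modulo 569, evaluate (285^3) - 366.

132

(285)^3 ≡ 498 (mod 569)
498 - 366 = 132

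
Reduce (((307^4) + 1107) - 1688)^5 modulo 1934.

944

(307)^4 ≡ 397 (mod 1934)
397 + 1107 = 1504
1504 - 1688 = -184 ≡ 1750 (mod 1934)
(1750)^5 ≡ 944 (mod 1934)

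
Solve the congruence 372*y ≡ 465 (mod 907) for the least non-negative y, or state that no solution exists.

228

gcd(372, 907) = 1, so a unique solution mod 907 exists.
372⁻¹ ≡ 217 (mod 907).
y ≡ 217*465 ≡ 228 (mod 907).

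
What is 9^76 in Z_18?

9

Compute successive squares:
9^1 ≡ 9 (mod 18)
9^2 ≡ 9^2 = 81 ≡ 9 (mod 18)
9^4 ≡ 9^2 = 81 ≡ 9 (mod 18)
9^8 ≡ 9^2 = 81 ≡ 9 (mod 18)
9^16 ≡ 9^2 = 81 ≡ 9 (mod 18)
9^32 ≡ 9^2 = 81 ≡ 9 (mod 18)
9^64 ≡ 9^2 = 81 ≡ 9 (mod 18)
9^76 = 9^64 × 9^8 × 9^4 ≡ 9 × 9 × 9 (mod 18).
Accumulate the product:
9 × 9 = 81 ≡ 9
9 × 9 = 81 ≡ 9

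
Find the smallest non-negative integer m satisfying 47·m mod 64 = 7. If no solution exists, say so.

41

gcd(47, 64) = 1, so a unique solution mod 64 exists.
47⁻¹ ≡ 15 (mod 64).
m ≡ 15·7 ≡ 41 (mod 64).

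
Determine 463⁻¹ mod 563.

152

Apply the Euclidean algorithm and back-substitute:
563 = 1*463 + 100
463 = 4*100 + 63
100 = 1*63 + 37
63 = 1*37 + 26
37 = 1*26 + 11
26 = 2*11 + 4
11 = 2*4 + 3
4 = 1*3 + 1
3 = 3*1 + 0
gcd(463, 563) = 1, so the inverse exists.
Back-substitute for 1:
1 = 1*4 − 1*3
  = −1*11 + 3*4
  = 3*26 − 7*11
  = −7*37 + 10*26
  = 10*63 − 17*37
  = −17*100 + 27*63
  = 27*463 − 125*100
  = −125*563 + 152*463
So 463⁻¹ ≡ 152 (mod 563).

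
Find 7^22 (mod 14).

7

7^1 ≡ 7 (mod 14)
7^2 ≡ 7^2 = 49 ≡ 7 (mod 14)
7^4 ≡ 7^2 = 49 ≡ 7 (mod 14)
7^8 ≡ 7^2 = 49 ≡ 7 (mod 14)
7^16 ≡ 7^2 = 49 ≡ 7 (mod 14)
7^22 = 7^16 × 7^4 × 7^2 ≡ 7 × 7 × 7 (mod 14).
Accumulate the product:
7 × 7 = 49 ≡ 7
7 × 7 = 49 ≡ 7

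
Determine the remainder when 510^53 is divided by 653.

122

53 in binary is 110101, i.e. 53 = 32 + 16 + 4 + 1.
510^1 ≡ 510 (mod 653)
510^2 ≡ 510^2 = 260100 ≡ 206 (mod 653)
510^4 ≡ 206^2 = 42436 ≡ 644 (mod 653)
510^8 ≡ 644^2 = 414736 ≡ 81 (mod 653)
510^16 ≡ 81^2 = 6561 ≡ 31 (mod 653)
510^32 ≡ 31^2 = 961 ≡ 308 (mod 653)
510^53 = 510^32 × 510^16 × 510^4 × 510^1 ≡ 308 × 31 × 644 × 510 (mod 653).
Accumulate the product:
308 × 31 = 9548 ≡ 406
406 × 644 = 261464 ≡ 264
264 × 510 = 134640 ≡ 122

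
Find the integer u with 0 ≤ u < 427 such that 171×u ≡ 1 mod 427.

By the extended Euclidean algorithm:
427 = 2*171 + 85
171 = 2*85 + 1
85 = 85*1 + 0
gcd(171, 427) = 1, so the inverse exists.
Bézout: 1 = −2*427 + 5*171.
So 171⁻¹ ≡ 5 (mod 427).

5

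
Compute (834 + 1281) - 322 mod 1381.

412

834 + 1281 = 2115 ≡ 734 (mod 1381)
734 - 322 = 412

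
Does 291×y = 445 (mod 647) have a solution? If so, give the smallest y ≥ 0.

484

gcd(291, 647) = 1, so a unique solution mod 647 exists.
291⁻¹ ≡ 209 (mod 647).
y ≡ 209×445 ≡ 484 (mod 647).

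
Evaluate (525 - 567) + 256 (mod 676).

214

525 - 567 = -42 ≡ 634 (mod 676)
634 + 256 = 890 ≡ 214 (mod 676)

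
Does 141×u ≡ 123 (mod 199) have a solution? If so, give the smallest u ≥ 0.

gcd(141, 199) = 1, so a unique solution mod 199 exists.
141⁻¹ ≡ 24 (mod 199).
u ≡ 24×123 ≡ 166 (mod 199).

166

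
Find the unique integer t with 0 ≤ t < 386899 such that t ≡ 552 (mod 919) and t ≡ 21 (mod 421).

165053

919⁻¹ mod 421: 919×339 ≡ 1 (mod 421), so 919⁻¹ ≡ 339.
t = 552 + 919×((21 − 552)×339 mod 421) = 552 + 919×179 = 165053.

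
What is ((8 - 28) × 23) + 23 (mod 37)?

8 - 28 = -20 ≡ 17 (mod 37)
17 × 23 = 391 ≡ 21 (mod 37)
21 + 23 = 44 ≡ 7 (mod 37)

7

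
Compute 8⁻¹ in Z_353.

Apply the Euclidean algorithm and back-substitute:
353 = 44×8 + 1
8 = 8×1 + 0
gcd(8, 353) = 1, so the inverse exists.
Bézout: 1 = 1×353 − 44×8.
So 8⁻¹ ≡ −44 ≡ 309 (mod 353).

309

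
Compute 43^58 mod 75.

By square-and-multiply:
43^1 ≡ 43 (mod 75)
43^2 ≡ 43^2 = 1849 ≡ 49 (mod 75)
43^4 ≡ 49^2 = 2401 ≡ 1 (mod 75)
43^8 ≡ 1^2 = 1 (mod 75)
43^16 ≡ 1^2 = 1 (mod 75)
43^32 ≡ 1^2 = 1 (mod 75)
43^58 = 43^32 × 43^16 × 43^8 × 43^2 ≡ 1 × 1 × 1 × 49 (mod 75).
Accumulate the product:
1 × 1 = 1
1 × 1 = 1
1 × 49 = 49

49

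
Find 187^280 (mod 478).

280 in binary is 100011000, i.e. 280 = 256 + 16 + 8.
187^1 ≡ 187 (mod 478)
187^2 ≡ 187^2 = 34969 ≡ 75 (mod 478)
187^4 ≡ 75^2 = 5625 ≡ 367 (mod 478)
187^8 ≡ 367^2 = 134689 ≡ 371 (mod 478)
187^16 ≡ 371^2 = 137641 ≡ 455 (mod 478)
187^32 ≡ 455^2 = 207025 ≡ 51 (mod 478)
187^64 ≡ 51^2 = 2601 ≡ 211 (mod 478)
187^128 ≡ 211^2 = 44521 ≡ 67 (mod 478)
187^256 ≡ 67^2 = 4489 ≡ 187 (mod 478)
187^280 = 187^256 × 187^16 × 187^8 ≡ 187 × 455 × 371 (mod 478).
Accumulate the product:
187 × 455 = 85085 ≡ 1
1 × 371 = 371

371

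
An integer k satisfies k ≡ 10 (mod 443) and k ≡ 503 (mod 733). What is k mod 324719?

443⁻¹ mod 733: 443·321 ≡ 1 (mod 733), so 443⁻¹ ≡ 321.
k = 10 + 443·((503 − 10)·321 mod 733) = 10 + 443·658 = 291504.
Check: 291504 mod 443 = 10, 291504 mod 733 = 503. ✓

291504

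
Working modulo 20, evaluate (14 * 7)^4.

16

14 * 7 = 98 ≡ 18 (mod 20)
(18)^4 ≡ 16 (mod 20)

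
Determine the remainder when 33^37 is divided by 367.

297

Using repeated squaring:
33^1 ≡ 33 (mod 367)
33^2 ≡ 33^2 = 1089 ≡ 355 (mod 367)
33^4 ≡ 355^2 = 126025 ≡ 144 (mod 367)
33^8 ≡ 144^2 = 20736 ≡ 184 (mod 367)
33^16 ≡ 184^2 = 33856 ≡ 92 (mod 367)
33^32 ≡ 92^2 = 8464 ≡ 23 (mod 367)
33^37 = 33^32 · 33^4 · 33^1 ≡ 23 · 144 · 33 (mod 367).
Accumulate the product:
23 · 144 = 3312 ≡ 9
9 · 33 = 297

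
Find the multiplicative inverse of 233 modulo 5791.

Apply the Euclidean algorithm and back-substitute:
5791 = 24×233 + 199
233 = 1×199 + 34
199 = 5×34 + 29
34 = 1×29 + 5
29 = 5×5 + 4
5 = 1×4 + 1
4 = 4×1 + 0
gcd(233, 5791) = 1, so the inverse exists.
Back-substitute for 1:
1 = 1×5 − 1×4
  = −1×29 + 6×5
  = 6×34 − 7×29
  = −7×199 + 41×34
  = 41×233 − 48×199
  = −48×5791 + 1193×233
So 233⁻¹ ≡ 1193 (mod 5791).

1193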